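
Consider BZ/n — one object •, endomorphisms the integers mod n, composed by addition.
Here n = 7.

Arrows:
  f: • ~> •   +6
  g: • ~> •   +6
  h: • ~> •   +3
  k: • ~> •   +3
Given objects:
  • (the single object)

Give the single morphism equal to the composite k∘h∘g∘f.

  0 +6≡6 +6≡5 +3≡1 +3≡4  (mod 7)
result: +4

Answer: +4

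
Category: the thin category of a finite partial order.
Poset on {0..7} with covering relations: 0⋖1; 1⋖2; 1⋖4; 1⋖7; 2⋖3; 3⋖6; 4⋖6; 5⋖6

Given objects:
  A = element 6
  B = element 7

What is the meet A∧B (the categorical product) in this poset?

Answer: A∧B = 1

Derivation:
Common predecessors of 6,7: {0,1}
  0 ⊑ 1
  1 ⊑ 1
glb = 1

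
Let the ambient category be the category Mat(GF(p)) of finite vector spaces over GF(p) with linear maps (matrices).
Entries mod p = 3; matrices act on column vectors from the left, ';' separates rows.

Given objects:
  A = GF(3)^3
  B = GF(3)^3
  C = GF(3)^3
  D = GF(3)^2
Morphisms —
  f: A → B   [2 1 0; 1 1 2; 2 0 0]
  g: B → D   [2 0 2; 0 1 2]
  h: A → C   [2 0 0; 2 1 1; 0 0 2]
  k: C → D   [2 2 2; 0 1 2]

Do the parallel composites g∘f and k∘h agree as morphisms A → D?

Path 1 = f;g:
  e0=[1,0,0] f→[2,1,2] g→[2,2]
  e1=[0,1,0] f→[1,1,0] g→[2,1]
  e2=[0,0,1] f→[0,2,0] g→[0,2]
  result₁ = [2 2 0; 2 1 2]
Path 2 = h;k:
  e0=[1,0,0] h→[2,2,0] k→[2,2]
  e1=[0,1,0] h→[0,1,0] k→[2,1]
  e2=[0,0,1] h→[0,1,2] k→[0,2]
  result₂ = [2 2 0; 2 1 2]
Equal? YES — commutes

Answer: COMMUTES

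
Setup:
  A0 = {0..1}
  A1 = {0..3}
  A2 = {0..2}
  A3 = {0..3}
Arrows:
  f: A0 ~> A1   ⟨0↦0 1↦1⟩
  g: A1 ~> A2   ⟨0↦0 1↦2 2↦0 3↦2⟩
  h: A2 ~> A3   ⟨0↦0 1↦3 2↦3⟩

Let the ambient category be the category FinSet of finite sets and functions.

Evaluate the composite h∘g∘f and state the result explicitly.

Answer: ⟨0↦0 1↦3⟩

Trace:
  0 f~>0 g~>0 h~>0
  1 f~>1 g~>2 h~>3
composite: ⟨0↦0 1↦3⟩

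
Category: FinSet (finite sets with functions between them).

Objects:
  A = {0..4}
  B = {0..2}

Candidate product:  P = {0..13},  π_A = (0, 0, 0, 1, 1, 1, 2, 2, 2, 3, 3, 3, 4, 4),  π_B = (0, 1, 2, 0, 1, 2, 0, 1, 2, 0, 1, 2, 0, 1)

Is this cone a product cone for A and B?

|A|·|B| = 5·3 = 15;  |P| = 14
  → cardinalities differ; no bijection possible.

Answer: NOT A VALID PRODUCT — |P|=14 ≠ |A|·|B|=15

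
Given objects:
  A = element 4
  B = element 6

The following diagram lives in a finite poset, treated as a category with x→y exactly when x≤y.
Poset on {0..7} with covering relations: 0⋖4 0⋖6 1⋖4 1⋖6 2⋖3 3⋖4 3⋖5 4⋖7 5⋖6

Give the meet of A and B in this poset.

{x : x≤A ∧ x≤B} = {0,1,2,3}  (A=4, B=6)
  maximal lower bounds 0 and 1 are incomparable: neither 0≤1 nor 1≤0
→ no greatest lower bound exists

Answer: NO MEET EXISTS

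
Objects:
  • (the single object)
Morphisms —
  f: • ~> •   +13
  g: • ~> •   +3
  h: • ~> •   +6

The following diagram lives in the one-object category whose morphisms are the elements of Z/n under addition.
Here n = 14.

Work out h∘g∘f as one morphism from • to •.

  0 +13≡13 +3≡2 +6≡8  (mod 14)
result: +8

Answer: +8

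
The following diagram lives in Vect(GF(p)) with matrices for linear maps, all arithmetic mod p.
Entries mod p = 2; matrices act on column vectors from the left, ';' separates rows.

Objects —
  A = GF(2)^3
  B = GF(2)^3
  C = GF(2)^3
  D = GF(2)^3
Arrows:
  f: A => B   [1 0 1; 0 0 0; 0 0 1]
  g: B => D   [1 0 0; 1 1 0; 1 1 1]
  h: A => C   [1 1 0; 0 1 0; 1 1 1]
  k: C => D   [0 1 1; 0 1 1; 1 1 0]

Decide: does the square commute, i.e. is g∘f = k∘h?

Answer: COMMUTES

Trace:
1) trace f;g:
  e0=(1,0,0) f=>(1,0,0) g=>(1,1,1)
  e1=(0,1,0) f=>(0,0,0) g=>(0,0,0)
  e2=(0,0,1) f=>(1,0,1) g=>(1,1,0)
  result₁ = [1 0 1; 1 0 1; 1 0 0]
2) trace h;k:
  e0=(1,0,0) h=>(1,0,1) k=>(1,1,1)
  e1=(0,1,0) h=>(1,1,1) k=>(0,0,0)
  e2=(0,0,1) h=>(0,0,1) k=>(1,1,0)
  result₂ = [1 0 1; 1 0 1; 1 0 0]
Equal? equal; square commutes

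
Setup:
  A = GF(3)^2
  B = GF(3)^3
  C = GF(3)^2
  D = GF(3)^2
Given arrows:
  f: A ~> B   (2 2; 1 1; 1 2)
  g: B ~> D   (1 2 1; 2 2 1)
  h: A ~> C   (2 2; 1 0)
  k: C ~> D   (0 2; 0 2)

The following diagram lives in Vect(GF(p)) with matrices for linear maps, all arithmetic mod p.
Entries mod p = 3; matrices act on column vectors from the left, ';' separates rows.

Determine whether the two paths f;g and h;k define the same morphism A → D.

Answer: DOES NOT COMMUTE

Derivation:
1) trace f;g:
  e0=(1,0) f~>(2,1,1) g~>(2,1)
  e1=(0,1) f~>(2,1,2) g~>(0,2)
  result₁ = (2 0; 1 2)
2) trace h;k:
  e0=(1,0) h~>(2,1) k~>(2,2)
  e1=(0,1) h~>(2,0) k~>(0,0)
  result₂ = (2 0; 2 0)
Equal? differ; not commutative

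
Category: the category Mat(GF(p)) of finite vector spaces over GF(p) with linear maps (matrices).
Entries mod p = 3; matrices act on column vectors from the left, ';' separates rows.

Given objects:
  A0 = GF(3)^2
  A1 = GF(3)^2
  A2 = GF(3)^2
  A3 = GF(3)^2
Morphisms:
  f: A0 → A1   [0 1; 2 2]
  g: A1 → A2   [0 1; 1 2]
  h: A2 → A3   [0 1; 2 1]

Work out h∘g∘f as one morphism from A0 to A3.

  e0=[1,0] f→[0,2] g→[2,1] h→[1,2]
  e1=[0,1] f→[1,2] g→[2,2] h→[2,0]
composite: [1 2; 2 0]

Answer: [1 2; 2 0]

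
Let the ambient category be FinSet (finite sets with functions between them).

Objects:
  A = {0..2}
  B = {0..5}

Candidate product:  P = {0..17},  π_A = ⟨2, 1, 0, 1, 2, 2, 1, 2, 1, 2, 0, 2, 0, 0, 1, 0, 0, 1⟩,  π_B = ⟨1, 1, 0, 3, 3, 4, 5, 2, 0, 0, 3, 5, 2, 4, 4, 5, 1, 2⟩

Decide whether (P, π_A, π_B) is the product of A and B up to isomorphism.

Answer: VALID PRODUCT

Work:
|A|·|B| = 3·6 = 18;  |P| = 18
Check the pairing map k ↦ (π_A(k), π_B(k)):
  0 ↦ (2,1)
  1 ↦ (1,1)
  2 ↦ (0,0)
  3 ↦ (1,3)
  4 ↦ (2,3)
  5 ↦ (2,4)
  6 ↦ (1,5)
  7 ↦ (2,2)
  8 ↦ (1,0)
  9 ↦ (2,0)
  10 ↦ (0,3)
  11 ↦ (2,5)
  12 ↦ (0,2)
  13 ↦ (0,4)
  14 ↦ (1,4)
  15 ↦ (0,5)
  16 ↦ (0,1)
  17 ↦ (1,2)
distinct pairs in image: 18 / 18 needed
  → bijection onto A×B; projections well-typed.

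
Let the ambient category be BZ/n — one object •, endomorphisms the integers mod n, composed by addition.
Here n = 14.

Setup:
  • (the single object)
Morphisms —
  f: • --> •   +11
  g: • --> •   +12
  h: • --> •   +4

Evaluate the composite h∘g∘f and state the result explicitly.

Answer: +13

Derivation:
  0 +11≡11 +12≡9 +4≡13  (mod 14)
composite: +13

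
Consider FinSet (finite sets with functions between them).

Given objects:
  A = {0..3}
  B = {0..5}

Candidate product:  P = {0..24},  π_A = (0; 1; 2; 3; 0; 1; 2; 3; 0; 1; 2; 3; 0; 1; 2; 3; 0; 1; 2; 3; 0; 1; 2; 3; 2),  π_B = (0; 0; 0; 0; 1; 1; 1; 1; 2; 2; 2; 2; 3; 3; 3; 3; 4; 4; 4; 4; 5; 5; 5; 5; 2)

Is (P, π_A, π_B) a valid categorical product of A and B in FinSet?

Answer: NOT A VALID PRODUCT — |P|=25 ≠ |A|·|B|=24

Work:
|A|·|B| = 4·6 = 24;  |P| = 25
  → cardinalities differ; no bijection possible.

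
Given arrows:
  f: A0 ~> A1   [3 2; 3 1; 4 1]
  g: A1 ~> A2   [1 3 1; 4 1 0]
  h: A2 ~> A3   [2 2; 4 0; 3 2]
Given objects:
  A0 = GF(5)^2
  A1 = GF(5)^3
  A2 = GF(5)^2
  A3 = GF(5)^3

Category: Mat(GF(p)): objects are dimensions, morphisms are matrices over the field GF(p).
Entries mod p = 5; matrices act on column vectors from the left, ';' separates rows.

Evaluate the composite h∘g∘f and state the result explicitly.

Answer: [2 0; 4 4; 3 1]

Work:
  e0=[1,0] f~>[3,3,4] g~>[1,0] h~>[2,4,3]
  e1=[0,1] f~>[2,1,1] g~>[1,4] h~>[0,4,1]
composite: [2 0; 4 4; 3 1]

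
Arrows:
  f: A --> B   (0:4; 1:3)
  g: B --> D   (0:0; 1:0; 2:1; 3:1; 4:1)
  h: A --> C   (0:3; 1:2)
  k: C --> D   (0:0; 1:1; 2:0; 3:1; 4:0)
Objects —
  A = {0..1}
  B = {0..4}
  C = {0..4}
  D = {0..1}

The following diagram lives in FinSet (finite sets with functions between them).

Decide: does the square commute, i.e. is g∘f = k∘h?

1) trace f;g:
  0 f-->4 g-->1
  1 f-->3 g-->1
  composite₁ = (0:1; 1:1)
2) trace h;k:
  0 h-->3 k-->1
  1 h-->2 k-->0
  composite₂ = (0:1; 1:0)
Equal? NO — does not commute

Answer: DOES NOT COMMUTE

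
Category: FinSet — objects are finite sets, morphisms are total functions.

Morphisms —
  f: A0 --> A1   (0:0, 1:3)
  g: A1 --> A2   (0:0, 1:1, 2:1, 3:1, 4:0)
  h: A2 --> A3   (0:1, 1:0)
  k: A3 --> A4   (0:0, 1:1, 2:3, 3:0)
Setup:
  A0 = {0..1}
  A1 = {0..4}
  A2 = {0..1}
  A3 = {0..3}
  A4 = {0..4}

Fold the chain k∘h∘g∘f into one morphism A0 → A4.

Answer: (0:1, 1:0)

Work:
  0 f-->0 g-->0 h-->1 k-->1
  1 f-->3 g-->1 h-->0 k-->0
result: (0:1, 1:0)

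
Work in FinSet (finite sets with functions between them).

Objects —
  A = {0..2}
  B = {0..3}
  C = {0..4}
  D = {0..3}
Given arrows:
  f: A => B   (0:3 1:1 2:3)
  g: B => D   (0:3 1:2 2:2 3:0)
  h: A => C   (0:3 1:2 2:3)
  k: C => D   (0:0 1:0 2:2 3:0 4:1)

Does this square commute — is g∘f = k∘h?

Answer: COMMUTES

Work:
Path 1 = f;g:
  0 f=>3 g=>0
  1 f=>1 g=>2
  2 f=>3 g=>0
  result₁ = (0:0 1:2 2:0)
Path 2 = h;k:
  0 h=>3 k=>0
  1 h=>2 k=>2
  2 h=>3 k=>0
  result₂ = (0:0 1:2 2:0)
Equal? equal; square commutes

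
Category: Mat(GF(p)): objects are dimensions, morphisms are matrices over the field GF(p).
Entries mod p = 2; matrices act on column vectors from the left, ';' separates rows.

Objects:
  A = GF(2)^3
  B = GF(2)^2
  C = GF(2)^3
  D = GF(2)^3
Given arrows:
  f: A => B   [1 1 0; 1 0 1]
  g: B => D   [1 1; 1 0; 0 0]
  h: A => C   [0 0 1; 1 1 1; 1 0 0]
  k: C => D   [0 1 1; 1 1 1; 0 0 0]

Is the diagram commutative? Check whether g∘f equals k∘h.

Answer: DOES NOT COMMUTE

Trace:
1) trace f;g:
  e0=⟨1,0,0⟩ f=>⟨1,1⟩ g=>⟨0,1,0⟩
  e1=⟨0,1,0⟩ f=>⟨1,0⟩ g=>⟨1,1,0⟩
  e2=⟨0,0,1⟩ f=>⟨0,1⟩ g=>⟨1,0,0⟩
  result₁ = [0 1 1; 1 1 0; 0 0 0]
2) trace h;k:
  e0=⟨1,0,0⟩ h=>⟨0,1,1⟩ k=>⟨0,0,0⟩
  e1=⟨0,1,0⟩ h=>⟨0,1,0⟩ k=>⟨1,1,0⟩
  e2=⟨0,0,1⟩ h=>⟨1,1,0⟩ k=>⟨1,0,0⟩
  result₂ = [0 1 1; 0 1 0; 0 0 0]
Equal? differ; not commutative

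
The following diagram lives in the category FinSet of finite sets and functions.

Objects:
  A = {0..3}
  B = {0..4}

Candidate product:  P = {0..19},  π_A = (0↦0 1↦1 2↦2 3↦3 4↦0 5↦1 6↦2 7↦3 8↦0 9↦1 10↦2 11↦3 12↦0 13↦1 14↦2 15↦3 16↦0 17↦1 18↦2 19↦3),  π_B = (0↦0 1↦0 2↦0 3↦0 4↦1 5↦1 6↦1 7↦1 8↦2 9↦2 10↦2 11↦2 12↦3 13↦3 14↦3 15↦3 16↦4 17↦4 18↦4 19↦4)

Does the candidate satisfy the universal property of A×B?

Answer: VALID PRODUCT

Derivation:
|A|·|B| = 4·5 = 20;  |P| = 20
Check the pairing map k ↦ (π_A(k), π_B(k)):
  0 ↦ (0,0)
  1 ↦ (1,0)
  2 ↦ (2,0)
  3 ↦ (3,0)
  4 ↦ (0,1)
  5 ↦ (1,1)
  6 ↦ (2,1)
  7 ↦ (3,1)
  8 ↦ (0,2)
  9 ↦ (1,2)
  10 ↦ (2,2)
  11 ↦ (3,2)
  12 ↦ (0,3)
  13 ↦ (1,3)
  14 ↦ (2,3)
  15 ↦ (3,3)
  16 ↦ (0,4)
  17 ↦ (1,4)
  18 ↦ (2,4)
  19 ↦ (3,4)
distinct pairs in image: 20 / 20 needed
  → bijection onto A×B; projections well-typed.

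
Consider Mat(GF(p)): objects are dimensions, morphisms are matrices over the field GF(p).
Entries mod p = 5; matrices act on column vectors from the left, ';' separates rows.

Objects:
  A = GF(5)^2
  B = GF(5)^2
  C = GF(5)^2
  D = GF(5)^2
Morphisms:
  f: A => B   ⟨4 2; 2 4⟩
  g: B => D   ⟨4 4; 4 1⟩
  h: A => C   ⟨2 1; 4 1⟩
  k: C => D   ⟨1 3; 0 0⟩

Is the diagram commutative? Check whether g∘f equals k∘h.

Answer: DOES NOT COMMUTE

Work:
Path 1 = f;g:
  e0=[1,0] f=>[4,2] g=>[4,3]
  e1=[0,1] f=>[2,4] g=>[4,2]
  result₁ = ⟨4 4; 3 2⟩
Path 2 = h;k:
  e0=[1,0] h=>[2,4] k=>[4,0]
  e1=[0,1] h=>[1,1] k=>[4,0]
  result₂ = ⟨4 4; 0 0⟩
Equal? NO — does not commute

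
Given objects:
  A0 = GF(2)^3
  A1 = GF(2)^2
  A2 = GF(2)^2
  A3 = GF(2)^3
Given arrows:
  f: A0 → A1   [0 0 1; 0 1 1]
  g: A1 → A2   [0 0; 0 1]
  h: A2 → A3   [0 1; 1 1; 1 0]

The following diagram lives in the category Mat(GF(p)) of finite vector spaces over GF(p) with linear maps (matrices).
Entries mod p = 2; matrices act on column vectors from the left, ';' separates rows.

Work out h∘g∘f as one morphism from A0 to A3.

  e0=⟨1,0,0⟩ f→⟨0,0⟩ g→⟨0,0⟩ h→⟨0,0,0⟩
  e1=⟨0,1,0⟩ f→⟨0,1⟩ g→⟨0,1⟩ h→⟨1,1,0⟩
  e2=⟨0,0,1⟩ f→⟨1,1⟩ g→⟨0,1⟩ h→⟨1,1,0⟩
⟦path⟧: [0 1 1; 0 1 1; 0 0 0]

Answer: [0 1 1; 0 1 1; 0 0 0]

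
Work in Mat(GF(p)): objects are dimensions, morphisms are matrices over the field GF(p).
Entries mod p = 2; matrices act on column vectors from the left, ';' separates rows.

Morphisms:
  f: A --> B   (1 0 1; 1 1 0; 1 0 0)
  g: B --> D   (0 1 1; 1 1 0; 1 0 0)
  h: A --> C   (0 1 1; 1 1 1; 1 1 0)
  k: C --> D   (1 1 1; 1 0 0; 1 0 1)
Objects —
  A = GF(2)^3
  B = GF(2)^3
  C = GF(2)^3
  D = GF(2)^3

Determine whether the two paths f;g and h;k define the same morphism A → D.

Along f;g (path 1):
  e0=(1,0,0) f-->(1,1,1) g-->(0,0,1)
  e1=(0,1,0) f-->(0,1,0) g-->(1,1,0)
  e2=(0,0,1) f-->(1,0,0) g-->(0,1,1)
  ⟦path⟧₁ = (0 1 0; 0 1 1; 1 0 1)
Along h;k (path 2):
  e0=(1,0,0) h-->(0,1,1) k-->(0,0,1)
  e1=(0,1,0) h-->(1,1,1) k-->(1,1,0)
  e2=(0,0,1) h-->(1,1,0) k-->(0,1,1)
  ⟦path⟧₂ = (0 1 0; 0 1 1; 1 0 1)
Equal? YES — commutes

Answer: COMMUTES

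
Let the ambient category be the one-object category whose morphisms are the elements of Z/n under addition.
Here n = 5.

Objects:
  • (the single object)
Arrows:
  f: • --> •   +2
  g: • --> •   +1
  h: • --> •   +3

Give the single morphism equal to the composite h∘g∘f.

  0 +2≡2 +1≡3 +3≡1  (mod 5)
result: +1

Answer: +1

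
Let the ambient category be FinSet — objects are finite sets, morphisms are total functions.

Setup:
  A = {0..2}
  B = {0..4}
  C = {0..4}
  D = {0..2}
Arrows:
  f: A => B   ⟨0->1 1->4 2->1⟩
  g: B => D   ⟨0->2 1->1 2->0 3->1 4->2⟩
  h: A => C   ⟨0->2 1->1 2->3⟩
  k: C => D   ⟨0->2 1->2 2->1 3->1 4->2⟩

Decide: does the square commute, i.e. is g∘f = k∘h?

Answer: COMMUTES

Derivation:
Path 1 = f;g:
  0 f=>1 g=>1
  1 f=>4 g=>2
  2 f=>1 g=>1
  result₁ = ⟨0->1 1->2 2->1⟩
Path 2 = h;k:
  0 h=>2 k=>1
  1 h=>1 k=>2
  2 h=>3 k=>1
  result₂ = ⟨0->1 1->2 2->1⟩
Equal? YES — commutes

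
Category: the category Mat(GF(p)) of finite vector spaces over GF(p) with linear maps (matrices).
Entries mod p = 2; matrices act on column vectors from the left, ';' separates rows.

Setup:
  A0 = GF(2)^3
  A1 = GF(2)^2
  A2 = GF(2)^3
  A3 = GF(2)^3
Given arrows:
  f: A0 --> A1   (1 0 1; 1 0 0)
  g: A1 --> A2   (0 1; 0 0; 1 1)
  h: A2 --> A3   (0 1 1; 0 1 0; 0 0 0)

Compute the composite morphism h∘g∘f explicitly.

Answer: (0 0 1; 0 0 0; 0 0 0)

Derivation:
  e0=(1,0,0) f-->(1,1) g-->(1,0,0) h-->(0,0,0)
  e1=(0,1,0) f-->(0,0) g-->(0,0,0) h-->(0,0,0)
  e2=(0,0,1) f-->(1,0) g-->(0,0,1) h-->(1,0,0)
⟦path⟧: (0 0 1; 0 0 0; 0 0 0)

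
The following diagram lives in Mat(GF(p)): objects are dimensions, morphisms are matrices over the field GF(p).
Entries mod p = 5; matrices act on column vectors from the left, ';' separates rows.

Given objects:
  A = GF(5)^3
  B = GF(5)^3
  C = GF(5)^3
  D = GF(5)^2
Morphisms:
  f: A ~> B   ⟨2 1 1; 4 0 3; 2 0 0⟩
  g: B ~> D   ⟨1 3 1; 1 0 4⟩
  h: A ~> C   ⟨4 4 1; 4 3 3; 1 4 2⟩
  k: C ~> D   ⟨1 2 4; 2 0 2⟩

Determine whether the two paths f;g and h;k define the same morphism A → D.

Along f;g (path 1):
  e0=[1,0,0] f~>[2,4,2] g~>[1,0]
  e1=[0,1,0] f~>[1,0,0] g~>[1,1]
  e2=[0,0,1] f~>[1,3,0] g~>[0,1]
  result₁ = ⟨1 1 0; 0 1 1⟩
Along h;k (path 2):
  e0=[1,0,0] h~>[4,4,1] k~>[1,0]
  e1=[0,1,0] h~>[4,3,4] k~>[1,1]
  e2=[0,0,1] h~>[1,3,2] k~>[0,1]
  result₂ = ⟨1 1 0; 0 1 1⟩
Equal? same morphism ✓

Answer: COMMUTES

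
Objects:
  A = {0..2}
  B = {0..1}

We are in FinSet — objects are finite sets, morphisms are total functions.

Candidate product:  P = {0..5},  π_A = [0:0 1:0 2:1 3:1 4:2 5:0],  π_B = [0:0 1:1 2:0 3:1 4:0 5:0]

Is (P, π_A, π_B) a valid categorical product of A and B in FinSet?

|A|·|B| = 3·2 = 6;  |P| = 6
Check the pairing map k ↦ (π_A(k), π_B(k)):
  0 : (0,0)
  1 : (0,1)
  2 : (1,0)
  3 : (1,1)
  4 : (2,0)
  5 : (0,0)  ✗ repeats pair of k=0
distinct pairs in image: 5 / 6 needed
  → (0,0) hit at k=0 and k=5

Answer: NOT A VALID PRODUCT — duplicate pair at indices 0,5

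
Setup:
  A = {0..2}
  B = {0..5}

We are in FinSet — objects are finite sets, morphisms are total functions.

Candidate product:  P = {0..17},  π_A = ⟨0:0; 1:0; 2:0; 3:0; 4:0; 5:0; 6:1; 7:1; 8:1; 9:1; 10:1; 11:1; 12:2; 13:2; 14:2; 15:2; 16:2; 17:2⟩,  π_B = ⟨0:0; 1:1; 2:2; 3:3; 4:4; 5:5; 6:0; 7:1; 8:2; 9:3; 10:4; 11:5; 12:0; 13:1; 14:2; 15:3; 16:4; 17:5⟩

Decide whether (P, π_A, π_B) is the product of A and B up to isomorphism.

|A|·|B| = 3·6 = 18;  |P| = 18
Check the pairing map k ↦ (π_A(k), π_B(k)):
  0 : (0,0)
  1 : (0,1)
  2 : (0,2)
  3 : (0,3)
  4 : (0,4)
  5 : (0,5)
  6 : (1,0)
  7 : (1,1)
  8 : (1,2)
  9 : (1,3)
  10 : (1,4)
  11 : (1,5)
  12 : (2,0)
  13 : (2,1)
  14 : (2,2)
  15 : (2,3)
  16 : (2,4)
  17 : (2,5)
distinct pairs in image: 18 / 18 needed
  → bijection onto A×B; projections well-typed.

Answer: VALID PRODUCT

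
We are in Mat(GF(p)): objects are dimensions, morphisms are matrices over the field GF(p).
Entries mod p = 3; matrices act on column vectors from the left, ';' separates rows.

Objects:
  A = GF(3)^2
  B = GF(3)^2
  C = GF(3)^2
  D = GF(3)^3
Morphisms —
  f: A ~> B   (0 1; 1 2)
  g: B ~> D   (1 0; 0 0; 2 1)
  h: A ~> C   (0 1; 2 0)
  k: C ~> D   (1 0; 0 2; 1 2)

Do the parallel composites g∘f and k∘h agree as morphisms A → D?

Answer: DOES NOT COMMUTE

Work:
1) trace f;g:
  e0=⟨1,0⟩ f~>⟨0,1⟩ g~>⟨0,0,1⟩
  e1=⟨0,1⟩ f~>⟨1,2⟩ g~>⟨1,0,1⟩
  ⟦path⟧₁ = (0 1; 0 0; 1 1)
2) trace h;k:
  e0=⟨1,0⟩ h~>⟨0,2⟩ k~>⟨0,1,1⟩
  e1=⟨0,1⟩ h~>⟨1,0⟩ k~>⟨1,0,1⟩
  ⟦path⟧₂ = (0 1; 1 0; 1 1)
Equal? distinct morphisms ✗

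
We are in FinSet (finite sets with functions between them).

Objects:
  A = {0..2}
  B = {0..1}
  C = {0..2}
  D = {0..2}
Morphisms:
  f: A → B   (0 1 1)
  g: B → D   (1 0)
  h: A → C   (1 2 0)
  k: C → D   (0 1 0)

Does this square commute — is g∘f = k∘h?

Answer: COMMUTES

Work:
Along f;g (path 1):
  0 f→0 g→1
  1 f→1 g→0
  2 f→1 g→0
  composite₁ = (1 0 0)
Along h;k (path 2):
  0 h→1 k→1
  1 h→2 k→0
  2 h→0 k→0
  composite₂ = (1 0 0)
Equal? same morphism ✓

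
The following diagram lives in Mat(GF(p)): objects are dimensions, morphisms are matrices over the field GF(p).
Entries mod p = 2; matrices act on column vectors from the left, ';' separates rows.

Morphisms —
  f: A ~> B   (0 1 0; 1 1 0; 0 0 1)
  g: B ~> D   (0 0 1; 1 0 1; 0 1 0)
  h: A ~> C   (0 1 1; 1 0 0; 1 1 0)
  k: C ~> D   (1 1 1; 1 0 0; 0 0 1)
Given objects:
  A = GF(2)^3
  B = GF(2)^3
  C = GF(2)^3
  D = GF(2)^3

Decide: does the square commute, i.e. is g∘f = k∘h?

Path 1 = f;g:
  e0=(1,0,0) f~>(0,1,0) g~>(0,0,1)
  e1=(0,1,0) f~>(1,1,0) g~>(0,1,1)
  e2=(0,0,1) f~>(0,0,1) g~>(1,1,0)
  composite₁ = (0 0 1; 0 1 1; 1 1 0)
Path 2 = h;k:
  e0=(1,0,0) h~>(0,1,1) k~>(0,0,1)
  e1=(0,1,0) h~>(1,0,1) k~>(0,1,1)
  e2=(0,0,1) h~>(1,0,0) k~>(1,1,0)
  composite₂ = (0 0 1; 0 1 1; 1 1 0)
Equal? same morphism ✓

Answer: COMMUTES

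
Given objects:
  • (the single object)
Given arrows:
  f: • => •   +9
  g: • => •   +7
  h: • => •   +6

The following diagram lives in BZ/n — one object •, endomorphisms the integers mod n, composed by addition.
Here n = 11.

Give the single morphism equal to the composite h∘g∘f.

  0 +9≡9 +7≡5 +6≡0  (mod 11)
⟦path⟧: +0

Answer: +0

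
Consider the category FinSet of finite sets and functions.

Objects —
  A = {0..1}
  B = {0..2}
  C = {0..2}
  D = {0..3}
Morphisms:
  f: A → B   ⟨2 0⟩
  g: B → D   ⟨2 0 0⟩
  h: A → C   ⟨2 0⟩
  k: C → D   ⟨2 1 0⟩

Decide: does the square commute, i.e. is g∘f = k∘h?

Answer: COMMUTES

Work:
Along f;g (path 1):
  0 f→2 g→0
  1 f→0 g→2
  result₁ = ⟨0 2⟩
Along h;k (path 2):
  0 h→2 k→0
  1 h→0 k→2
  result₂ = ⟨0 2⟩
Equal? same morphism ✓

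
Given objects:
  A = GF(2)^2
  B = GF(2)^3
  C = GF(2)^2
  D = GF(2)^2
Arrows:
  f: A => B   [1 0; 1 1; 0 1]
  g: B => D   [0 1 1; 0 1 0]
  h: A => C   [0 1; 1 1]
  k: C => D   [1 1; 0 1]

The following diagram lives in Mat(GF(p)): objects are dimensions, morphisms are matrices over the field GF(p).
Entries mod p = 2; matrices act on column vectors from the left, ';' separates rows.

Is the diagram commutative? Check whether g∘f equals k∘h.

Answer: COMMUTES

Work:
Path 1 = f;g:
  e0=⟨1,0⟩ f=>⟨1,1,0⟩ g=>⟨1,1⟩
  e1=⟨0,1⟩ f=>⟨0,1,1⟩ g=>⟨0,1⟩
  ⟦path⟧₁ = [1 0; 1 1]
Path 2 = h;k:
  e0=⟨1,0⟩ h=>⟨0,1⟩ k=>⟨1,1⟩
  e1=⟨0,1⟩ h=>⟨1,1⟩ k=>⟨0,1⟩
  ⟦path⟧₂ = [1 0; 1 1]
Equal? YES — commutes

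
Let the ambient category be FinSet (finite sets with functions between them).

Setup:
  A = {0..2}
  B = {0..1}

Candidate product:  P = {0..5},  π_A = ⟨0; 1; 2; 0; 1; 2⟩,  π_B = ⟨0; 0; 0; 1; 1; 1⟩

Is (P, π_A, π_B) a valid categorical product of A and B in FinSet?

Answer: VALID PRODUCT

Trace:
|A|·|B| = 3·2 = 6;  |P| = 6
Check the pairing map k ↦ (π_A(k), π_B(k)):
  0 ↦ (0,0)
  1 ↦ (1,0)
  2 ↦ (2,0)
  3 ↦ (0,1)
  4 ↦ (1,1)
  5 ↦ (2,1)
distinct pairs in image: 6 / 6 needed
  → bijection onto A×B; projections well-typed.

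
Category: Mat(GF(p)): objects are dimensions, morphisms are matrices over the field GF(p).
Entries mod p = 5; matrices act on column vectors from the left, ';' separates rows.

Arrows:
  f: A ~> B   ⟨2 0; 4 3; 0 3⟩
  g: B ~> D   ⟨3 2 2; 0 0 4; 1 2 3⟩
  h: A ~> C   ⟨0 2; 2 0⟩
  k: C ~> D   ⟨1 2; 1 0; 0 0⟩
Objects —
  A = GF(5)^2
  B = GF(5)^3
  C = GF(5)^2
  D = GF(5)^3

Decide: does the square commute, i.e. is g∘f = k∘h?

Answer: COMMUTES

Trace:
Along f;g (path 1):
  e0=⟨1,0⟩ f~>⟨2,4,0⟩ g~>⟨4,0,0⟩
  e1=⟨0,1⟩ f~>⟨0,3,3⟩ g~>⟨2,2,0⟩
  ⟦path⟧₁ = ⟨4 2; 0 2; 0 0⟩
Along h;k (path 2):
  e0=⟨1,0⟩ h~>⟨0,2⟩ k~>⟨4,0,0⟩
  e1=⟨0,1⟩ h~>⟨2,0⟩ k~>⟨2,2,0⟩
  ⟦path⟧₂ = ⟨4 2; 0 2; 0 0⟩
Equal? YES — commutes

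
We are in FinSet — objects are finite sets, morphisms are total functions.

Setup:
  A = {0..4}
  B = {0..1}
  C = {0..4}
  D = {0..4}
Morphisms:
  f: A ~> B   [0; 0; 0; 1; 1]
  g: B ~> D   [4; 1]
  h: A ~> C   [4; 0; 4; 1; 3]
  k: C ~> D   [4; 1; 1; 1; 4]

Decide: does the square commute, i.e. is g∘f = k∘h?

Path 1 = f;g:
  0 f~>0 g~>4
  1 f~>0 g~>4
  2 f~>0 g~>4
  3 f~>1 g~>1
  4 f~>1 g~>1
  result₁ = [4; 4; 4; 1; 1]
Path 2 = h;k:
  0 h~>4 k~>4
  1 h~>0 k~>4
  2 h~>4 k~>4
  3 h~>1 k~>1
  4 h~>3 k~>1
  result₂ = [4; 4; 4; 1; 1]
Equal? YES — commutes

Answer: COMMUTES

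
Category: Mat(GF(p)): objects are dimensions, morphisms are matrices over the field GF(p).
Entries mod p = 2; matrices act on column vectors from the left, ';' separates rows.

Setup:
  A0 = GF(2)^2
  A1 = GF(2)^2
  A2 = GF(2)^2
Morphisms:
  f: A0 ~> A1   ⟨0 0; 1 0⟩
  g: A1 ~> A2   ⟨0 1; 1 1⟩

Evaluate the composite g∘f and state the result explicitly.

  e0=[1,0] f~>[0,1] g~>[1,1]
  e1=[0,1] f~>[0,0] g~>[0,0]
⟦path⟧: ⟨1 0; 1 0⟩

Answer: ⟨1 0; 1 0⟩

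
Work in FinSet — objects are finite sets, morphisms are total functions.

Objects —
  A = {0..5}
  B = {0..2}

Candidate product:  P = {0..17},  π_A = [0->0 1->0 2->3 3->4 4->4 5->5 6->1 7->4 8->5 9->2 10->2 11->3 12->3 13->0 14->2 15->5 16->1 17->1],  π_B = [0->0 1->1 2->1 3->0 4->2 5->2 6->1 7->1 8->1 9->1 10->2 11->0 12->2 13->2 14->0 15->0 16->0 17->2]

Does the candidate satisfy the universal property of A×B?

Answer: VALID PRODUCT

Trace:
|A|·|B| = 6·3 = 18;  |P| = 18
Check the pairing map k ↦ (π_A(k), π_B(k)):
  0 -> (0,0)
  1 -> (0,1)
  2 -> (3,1)
  3 -> (4,0)
  4 -> (4,2)
  5 -> (5,2)
  6 -> (1,1)
  7 -> (4,1)
  8 -> (5,1)
  9 -> (2,1)
  10 -> (2,2)
  11 -> (3,0)
  12 -> (3,2)
  13 -> (0,2)
  14 -> (2,0)
  15 -> (5,0)
  16 -> (1,0)
  17 -> (1,2)
distinct pairs in image: 18 / 18 needed
  → bijection onto A×B; projections well-typed.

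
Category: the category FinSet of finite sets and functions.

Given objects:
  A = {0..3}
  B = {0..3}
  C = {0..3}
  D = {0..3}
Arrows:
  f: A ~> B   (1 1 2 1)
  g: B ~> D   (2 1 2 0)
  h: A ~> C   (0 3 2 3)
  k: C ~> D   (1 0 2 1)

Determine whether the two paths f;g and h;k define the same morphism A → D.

Along f;g (path 1):
  0 f~>1 g~>1
  1 f~>1 g~>1
  2 f~>2 g~>2
  3 f~>1 g~>1
  result₁ = (1 1 2 1)
Along h;k (path 2):
  0 h~>0 k~>1
  1 h~>3 k~>1
  2 h~>2 k~>2
  3 h~>3 k~>1
  result₂ = (1 1 2 1)
Equal? equal; square commutes

Answer: COMMUTES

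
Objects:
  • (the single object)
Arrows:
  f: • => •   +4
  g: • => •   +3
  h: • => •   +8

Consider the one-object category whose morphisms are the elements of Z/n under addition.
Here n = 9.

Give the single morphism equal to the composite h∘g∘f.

Answer: +6

Derivation:
  0 +4≡4 +3≡7 +8≡6  (mod 9)
⟦path⟧: +6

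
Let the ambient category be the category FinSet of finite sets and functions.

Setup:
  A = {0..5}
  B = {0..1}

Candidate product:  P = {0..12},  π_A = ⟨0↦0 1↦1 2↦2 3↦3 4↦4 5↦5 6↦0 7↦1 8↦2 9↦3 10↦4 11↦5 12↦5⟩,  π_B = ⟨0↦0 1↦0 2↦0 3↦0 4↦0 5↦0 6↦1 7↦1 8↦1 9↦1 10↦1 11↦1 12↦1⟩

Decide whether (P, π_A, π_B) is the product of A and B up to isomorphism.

|A|·|B| = 6·2 = 12;  |P| = 13
  → cardinalities differ; no bijection possible.

Answer: NOT A VALID PRODUCT — |P|=13 ≠ |A|·|B|=12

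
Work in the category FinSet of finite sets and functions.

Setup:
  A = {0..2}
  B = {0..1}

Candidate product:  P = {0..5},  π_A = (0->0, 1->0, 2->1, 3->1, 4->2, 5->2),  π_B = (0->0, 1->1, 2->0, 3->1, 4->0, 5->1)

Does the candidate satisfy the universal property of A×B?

Answer: VALID PRODUCT

Trace:
|A|·|B| = 3·2 = 6;  |P| = 6
Check the pairing map k ↦ (π_A(k), π_B(k)):
  0 -> (0,0)
  1 -> (0,1)
  2 -> (1,0)
  3 -> (1,1)
  4 -> (2,0)
  5 -> (2,1)
distinct pairs in image: 6 / 6 needed
  → bijection onto A×B; projections well-typed.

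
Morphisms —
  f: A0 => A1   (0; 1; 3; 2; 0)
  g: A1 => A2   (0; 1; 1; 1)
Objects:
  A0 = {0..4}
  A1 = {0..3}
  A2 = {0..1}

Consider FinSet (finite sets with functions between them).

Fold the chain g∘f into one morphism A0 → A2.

Answer: (0; 1; 1; 1; 0)

Trace:
  0 f=>0 g=>0
  1 f=>1 g=>1
  2 f=>3 g=>1
  3 f=>2 g=>1
  4 f=>0 g=>0
composite: (0; 1; 1; 1; 0)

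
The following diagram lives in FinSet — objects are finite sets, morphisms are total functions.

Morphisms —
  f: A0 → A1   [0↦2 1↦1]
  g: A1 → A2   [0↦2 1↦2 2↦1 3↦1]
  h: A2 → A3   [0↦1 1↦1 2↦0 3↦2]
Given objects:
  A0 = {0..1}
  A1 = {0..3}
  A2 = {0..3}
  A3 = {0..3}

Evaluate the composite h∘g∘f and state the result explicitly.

Answer: [0↦1 1↦0]

Work:
  0 f→2 g→1 h→1
  1 f→1 g→2 h→0
result: [0↦1 1↦0]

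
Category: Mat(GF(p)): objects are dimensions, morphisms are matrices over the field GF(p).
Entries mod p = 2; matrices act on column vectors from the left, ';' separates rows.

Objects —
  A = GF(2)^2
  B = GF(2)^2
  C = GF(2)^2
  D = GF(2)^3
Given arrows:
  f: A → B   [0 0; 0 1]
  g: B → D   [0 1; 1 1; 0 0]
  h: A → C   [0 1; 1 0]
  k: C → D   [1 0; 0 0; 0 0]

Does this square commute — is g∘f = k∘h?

Answer: DOES NOT COMMUTE

Derivation:
Path 1 = f;g:
  e0=⟨1,0⟩ f→⟨0,0⟩ g→⟨0,0,0⟩
  e1=⟨0,1⟩ f→⟨0,1⟩ g→⟨1,1,0⟩
  ⟦path⟧₁ = [0 1; 0 1; 0 0]
Path 2 = h;k:
  e0=⟨1,0⟩ h→⟨0,1⟩ k→⟨0,0,0⟩
  e1=⟨0,1⟩ h→⟨1,0⟩ k→⟨1,0,0⟩
  ⟦path⟧₂ = [0 1; 0 0; 0 0]
Equal? NO — does not commute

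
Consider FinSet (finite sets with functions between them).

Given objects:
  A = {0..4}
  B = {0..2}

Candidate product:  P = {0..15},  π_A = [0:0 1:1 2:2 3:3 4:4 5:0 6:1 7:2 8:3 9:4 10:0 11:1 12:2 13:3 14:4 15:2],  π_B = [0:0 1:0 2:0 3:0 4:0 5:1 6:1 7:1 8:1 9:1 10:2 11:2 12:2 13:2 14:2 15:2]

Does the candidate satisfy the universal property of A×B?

|A|·|B| = 5·3 = 15;  |P| = 16
  → cardinalities differ; no bijection possible.

Answer: NOT A VALID PRODUCT — |P|=16 ≠ |A|·|B|=15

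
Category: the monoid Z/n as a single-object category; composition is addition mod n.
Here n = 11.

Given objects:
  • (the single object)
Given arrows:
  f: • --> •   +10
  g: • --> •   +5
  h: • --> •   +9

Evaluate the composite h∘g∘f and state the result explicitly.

  0 +10≡10 +5≡4 +9≡2  (mod 11)
⟦path⟧: +2

Answer: +2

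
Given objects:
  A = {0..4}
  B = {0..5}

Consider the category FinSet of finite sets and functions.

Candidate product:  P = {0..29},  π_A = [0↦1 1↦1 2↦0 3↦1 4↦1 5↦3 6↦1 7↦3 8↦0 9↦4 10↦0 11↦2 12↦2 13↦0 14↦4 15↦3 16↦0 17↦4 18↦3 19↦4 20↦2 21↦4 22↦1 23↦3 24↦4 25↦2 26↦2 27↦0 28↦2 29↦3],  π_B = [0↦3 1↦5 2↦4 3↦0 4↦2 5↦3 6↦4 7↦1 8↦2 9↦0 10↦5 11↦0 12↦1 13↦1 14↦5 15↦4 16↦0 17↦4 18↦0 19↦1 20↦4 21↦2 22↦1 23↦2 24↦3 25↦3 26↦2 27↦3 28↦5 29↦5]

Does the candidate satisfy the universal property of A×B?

Answer: VALID PRODUCT

Work:
|A|·|B| = 5·6 = 30;  |P| = 30
Check the pairing map k ↦ (π_A(k), π_B(k)):
  0 ↦ (1,3)
  1 ↦ (1,5)
  2 ↦ (0,4)
  3 ↦ (1,0)
  4 ↦ (1,2)
  5 ↦ (3,3)
  6 ↦ (1,4)
  7 ↦ (3,1)
  8 ↦ (0,2)
  9 ↦ (4,0)
  10 ↦ (0,5)
  11 ↦ (2,0)
  12 ↦ (2,1)
  13 ↦ (0,1)
  14 ↦ (4,5)
  15 ↦ (3,4)
  16 ↦ (0,0)
  17 ↦ (4,4)
  18 ↦ (3,0)
  19 ↦ (4,1)
  20 ↦ (2,4)
  21 ↦ (4,2)
  22 ↦ (1,1)
  23 ↦ (3,2)
  24 ↦ (4,3)
  25 ↦ (2,3)
  26 ↦ (2,2)
  27 ↦ (0,3)
  28 ↦ (2,5)
  29 ↦ (3,5)
distinct pairs in image: 30 / 30 needed
  → bijection onto A×B; projections well-typed.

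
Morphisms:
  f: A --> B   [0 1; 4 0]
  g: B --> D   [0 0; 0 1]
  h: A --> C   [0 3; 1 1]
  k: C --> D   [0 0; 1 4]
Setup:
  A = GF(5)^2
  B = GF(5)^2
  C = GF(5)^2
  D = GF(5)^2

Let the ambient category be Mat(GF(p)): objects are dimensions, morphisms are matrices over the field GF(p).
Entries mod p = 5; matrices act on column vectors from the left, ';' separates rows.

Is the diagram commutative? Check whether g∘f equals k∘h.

Path 1 = f;g:
  e0=(1,0) f-->(0,4) g-->(0,4)
  e1=(0,1) f-->(1,0) g-->(0,0)
  composite₁ = [0 0; 4 0]
Path 2 = h;k:
  e0=(1,0) h-->(0,1) k-->(0,4)
  e1=(0,1) h-->(3,1) k-->(0,2)
  composite₂ = [0 0; 4 2]
Equal? differ; not commutative

Answer: DOES NOT COMMUTE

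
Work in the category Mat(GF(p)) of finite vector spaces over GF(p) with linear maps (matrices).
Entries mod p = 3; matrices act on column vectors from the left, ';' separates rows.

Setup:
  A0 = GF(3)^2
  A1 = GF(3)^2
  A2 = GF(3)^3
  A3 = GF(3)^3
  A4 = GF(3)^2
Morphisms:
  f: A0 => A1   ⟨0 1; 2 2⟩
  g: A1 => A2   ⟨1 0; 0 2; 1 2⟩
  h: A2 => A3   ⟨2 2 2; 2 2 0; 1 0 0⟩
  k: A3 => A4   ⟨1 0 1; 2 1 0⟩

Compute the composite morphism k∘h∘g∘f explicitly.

  e0=[1,0] f=>[0,2] g=>[0,1,1] h=>[1,2,0] k=>[1,1]
  e1=[0,1] f=>[1,2] g=>[1,1,2] h=>[2,1,1] k=>[0,2]
result: ⟨1 0; 1 2⟩

Answer: ⟨1 0; 1 2⟩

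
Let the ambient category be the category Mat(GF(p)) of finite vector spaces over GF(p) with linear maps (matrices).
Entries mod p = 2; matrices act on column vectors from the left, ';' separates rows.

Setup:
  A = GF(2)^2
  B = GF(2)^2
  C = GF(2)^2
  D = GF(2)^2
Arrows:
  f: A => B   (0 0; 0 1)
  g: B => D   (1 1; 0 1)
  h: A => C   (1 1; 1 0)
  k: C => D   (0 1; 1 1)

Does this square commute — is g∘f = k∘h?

Answer: DOES NOT COMMUTE

Trace:
1) trace f;g:
  e0=(1,0) f=>(0,0) g=>(0,0)
  e1=(0,1) f=>(0,1) g=>(1,1)
  result₁ = (0 1; 0 1)
2) trace h;k:
  e0=(1,0) h=>(1,1) k=>(1,0)
  e1=(0,1) h=>(1,0) k=>(0,1)
  result₂ = (1 0; 0 1)
Equal? NO — does not commute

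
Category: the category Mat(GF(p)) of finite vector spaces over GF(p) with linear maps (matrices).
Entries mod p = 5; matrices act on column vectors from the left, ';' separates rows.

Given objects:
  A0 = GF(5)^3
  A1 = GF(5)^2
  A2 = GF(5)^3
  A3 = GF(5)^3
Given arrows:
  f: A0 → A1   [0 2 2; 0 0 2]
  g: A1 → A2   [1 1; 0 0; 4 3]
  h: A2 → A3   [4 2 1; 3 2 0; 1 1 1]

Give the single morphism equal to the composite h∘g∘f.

  e0=(1,0,0) f→(0,0) g→(0,0,0) h→(0,0,0)
  e1=(0,1,0) f→(2,0) g→(2,0,3) h→(1,1,0)
  e2=(0,0,1) f→(2,2) g→(4,0,4) h→(0,2,3)
result: [0 1 0; 0 1 2; 0 0 3]

Answer: [0 1 0; 0 1 2; 0 0 3]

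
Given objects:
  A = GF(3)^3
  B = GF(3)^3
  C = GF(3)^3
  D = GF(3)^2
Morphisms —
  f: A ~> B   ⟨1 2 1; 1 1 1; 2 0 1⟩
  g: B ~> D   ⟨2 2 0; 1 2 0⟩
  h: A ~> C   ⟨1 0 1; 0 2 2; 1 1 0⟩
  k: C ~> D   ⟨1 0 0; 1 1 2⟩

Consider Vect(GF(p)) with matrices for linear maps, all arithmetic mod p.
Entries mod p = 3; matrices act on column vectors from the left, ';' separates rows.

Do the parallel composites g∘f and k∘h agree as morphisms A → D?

Answer: COMMUTES

Trace:
Path 1 = f;g:
  e0=[1,0,0] f~>[1,1,2] g~>[1,0]
  e1=[0,1,0] f~>[2,1,0] g~>[0,1]
  e2=[0,0,1] f~>[1,1,1] g~>[1,0]
  result₁ = ⟨1 0 1; 0 1 0⟩
Path 2 = h;k:
  e0=[1,0,0] h~>[1,0,1] k~>[1,0]
  e1=[0,1,0] h~>[0,2,1] k~>[0,1]
  e2=[0,0,1] h~>[1,2,0] k~>[1,0]
  result₂ = ⟨1 0 1; 0 1 0⟩
Equal? equal; square commutes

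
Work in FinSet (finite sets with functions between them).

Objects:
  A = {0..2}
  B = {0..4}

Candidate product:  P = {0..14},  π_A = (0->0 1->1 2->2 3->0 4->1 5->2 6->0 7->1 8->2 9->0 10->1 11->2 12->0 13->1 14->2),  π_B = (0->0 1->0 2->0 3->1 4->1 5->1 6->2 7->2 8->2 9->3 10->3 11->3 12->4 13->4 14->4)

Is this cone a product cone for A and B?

|A|·|B| = 3·5 = 15;  |P| = 15
Check the pairing map k ↦ (π_A(k), π_B(k)):
  0 -> (0,0)
  1 -> (1,0)
  2 -> (2,0)
  3 -> (0,1)
  4 -> (1,1)
  5 -> (2,1)
  6 -> (0,2)
  7 -> (1,2)
  8 -> (2,2)
  9 -> (0,3)
  10 -> (1,3)
  11 -> (2,3)
  12 -> (0,4)
  13 -> (1,4)
  14 -> (2,4)
distinct pairs in image: 15 / 15 needed
  → bijection onto A×B; projections well-typed.

Answer: VALID PRODUCT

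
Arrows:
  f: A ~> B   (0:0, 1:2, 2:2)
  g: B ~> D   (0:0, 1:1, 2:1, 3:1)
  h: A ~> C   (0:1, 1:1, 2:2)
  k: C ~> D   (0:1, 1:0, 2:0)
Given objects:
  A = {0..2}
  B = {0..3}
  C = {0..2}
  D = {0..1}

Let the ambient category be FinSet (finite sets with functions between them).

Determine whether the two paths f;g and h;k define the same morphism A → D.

Answer: DOES NOT COMMUTE

Trace:
Path 1 = f;g:
  0 f~>0 g~>0
  1 f~>2 g~>1
  2 f~>2 g~>1
  result₁ = (0:0, 1:1, 2:1)
Path 2 = h;k:
  0 h~>1 k~>0
  1 h~>1 k~>0
  2 h~>2 k~>0
  result₂ = (0:0, 1:0, 2:0)
Equal? NO — does not commute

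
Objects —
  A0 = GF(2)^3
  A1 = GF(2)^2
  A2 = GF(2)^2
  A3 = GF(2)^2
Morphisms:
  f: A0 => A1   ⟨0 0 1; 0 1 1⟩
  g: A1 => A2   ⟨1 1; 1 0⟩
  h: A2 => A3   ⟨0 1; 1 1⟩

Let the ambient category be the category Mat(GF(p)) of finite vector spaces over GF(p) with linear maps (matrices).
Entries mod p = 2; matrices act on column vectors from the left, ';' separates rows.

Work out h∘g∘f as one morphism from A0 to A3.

Answer: ⟨0 0 1; 0 1 1⟩

Work:
  e0=⟨1,0,0⟩ f=>⟨0,0⟩ g=>⟨0,0⟩ h=>⟨0,0⟩
  e1=⟨0,1,0⟩ f=>⟨0,1⟩ g=>⟨1,0⟩ h=>⟨0,1⟩
  e2=⟨0,0,1⟩ f=>⟨1,1⟩ g=>⟨0,1⟩ h=>⟨1,1⟩
composite: ⟨0 0 1; 0 1 1⟩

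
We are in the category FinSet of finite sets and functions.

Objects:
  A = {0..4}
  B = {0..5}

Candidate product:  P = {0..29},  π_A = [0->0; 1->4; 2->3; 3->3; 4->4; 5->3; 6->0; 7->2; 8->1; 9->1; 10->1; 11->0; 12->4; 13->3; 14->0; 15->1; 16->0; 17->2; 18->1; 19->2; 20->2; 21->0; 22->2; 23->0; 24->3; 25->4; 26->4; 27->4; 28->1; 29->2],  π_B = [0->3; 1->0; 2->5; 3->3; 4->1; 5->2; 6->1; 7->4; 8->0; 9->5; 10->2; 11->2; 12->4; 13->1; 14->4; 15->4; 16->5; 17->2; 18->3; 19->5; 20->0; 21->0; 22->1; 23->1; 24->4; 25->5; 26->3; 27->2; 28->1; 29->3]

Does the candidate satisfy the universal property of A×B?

|A|·|B| = 5·6 = 30;  |P| = 30
Check the pairing map k ↦ (π_A(k), π_B(k)):
  0 -> (0,3)
  1 -> (4,0)
  2 -> (3,5)
  3 -> (3,3)
  4 -> (4,1)
  5 -> (3,2)
  6 -> (0,1)
  7 -> (2,4)
  8 -> (1,0)
  9 -> (1,5)
  10 -> (1,2)
  11 -> (0,2)
  12 -> (4,4)
  13 -> (3,1)
  14 -> (0,4)
  15 -> (1,4)
  16 -> (0,5)
  17 -> (2,2)
  18 -> (1,3)
  19 -> (2,5)
  20 -> (2,0)
  21 -> (0,0)
  22 -> (2,1)
  23 -> (0,1)  ✗ repeats pair of k=6
  24 -> (3,4)
  25 -> (4,5)
  26 -> (4,3)
  27 -> (4,2)
  28 -> (1,1)
  29 -> (2,3)
distinct pairs in image: 29 / 30 needed
  → (0,1) hit at k=6 and k=23

Answer: NOT A VALID PRODUCT — duplicate pair at indices 6,23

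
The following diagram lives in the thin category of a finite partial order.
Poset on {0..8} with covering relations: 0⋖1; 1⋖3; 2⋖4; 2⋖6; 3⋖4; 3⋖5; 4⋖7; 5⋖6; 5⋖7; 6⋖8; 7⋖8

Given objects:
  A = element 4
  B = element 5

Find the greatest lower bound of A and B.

Answer: A∧B = 3

Trace:
Common predecessors of 4,5: {0,1,3}
  0 <= 3
  1 <= 3
  3 <= 3
glb = 3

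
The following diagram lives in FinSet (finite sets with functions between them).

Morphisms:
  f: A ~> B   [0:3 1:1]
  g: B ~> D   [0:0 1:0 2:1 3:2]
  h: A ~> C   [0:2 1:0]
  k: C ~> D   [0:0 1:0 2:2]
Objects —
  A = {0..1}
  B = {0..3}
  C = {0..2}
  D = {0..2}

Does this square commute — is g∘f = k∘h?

Path 1 = f;g:
  0 f~>3 g~>2
  1 f~>1 g~>0
  composite₁ = [0:2 1:0]
Path 2 = h;k:
  0 h~>2 k~>2
  1 h~>0 k~>0
  composite₂ = [0:2 1:0]
Equal? equal; square commutes

Answer: COMMUTES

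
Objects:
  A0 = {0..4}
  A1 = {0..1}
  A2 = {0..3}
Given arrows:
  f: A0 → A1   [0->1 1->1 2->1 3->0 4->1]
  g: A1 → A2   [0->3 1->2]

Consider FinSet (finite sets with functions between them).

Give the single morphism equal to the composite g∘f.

Answer: [0->2 1->2 2->2 3->3 4->2]

Trace:
  0 f→1 g→2
  1 f→1 g→2
  2 f→1 g→2
  3 f→0 g→3
  4 f→1 g→2
⟦path⟧: [0->2 1->2 2->2 3->3 4->2]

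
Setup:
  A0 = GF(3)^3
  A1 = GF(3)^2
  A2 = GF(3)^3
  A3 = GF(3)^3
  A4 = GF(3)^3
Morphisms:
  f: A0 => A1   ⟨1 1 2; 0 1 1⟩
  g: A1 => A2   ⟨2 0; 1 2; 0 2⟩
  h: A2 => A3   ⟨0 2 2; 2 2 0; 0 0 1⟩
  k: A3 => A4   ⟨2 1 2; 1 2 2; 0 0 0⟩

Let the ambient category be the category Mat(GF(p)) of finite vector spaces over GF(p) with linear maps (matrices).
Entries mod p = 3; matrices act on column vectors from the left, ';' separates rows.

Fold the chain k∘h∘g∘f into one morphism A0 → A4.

  e0=(1,0,0) f=>(1,0) g=>(2,1,0) h=>(2,0,0) k=>(1,2,0)
  e1=(0,1,0) f=>(1,1) g=>(2,0,2) h=>(1,1,2) k=>(1,1,0)
  e2=(0,0,1) f=>(2,1) g=>(1,1,2) h=>(0,1,2) k=>(2,0,0)
⟦path⟧: ⟨1 1 2; 2 1 0; 0 0 0⟩

Answer: ⟨1 1 2; 2 1 0; 0 0 0⟩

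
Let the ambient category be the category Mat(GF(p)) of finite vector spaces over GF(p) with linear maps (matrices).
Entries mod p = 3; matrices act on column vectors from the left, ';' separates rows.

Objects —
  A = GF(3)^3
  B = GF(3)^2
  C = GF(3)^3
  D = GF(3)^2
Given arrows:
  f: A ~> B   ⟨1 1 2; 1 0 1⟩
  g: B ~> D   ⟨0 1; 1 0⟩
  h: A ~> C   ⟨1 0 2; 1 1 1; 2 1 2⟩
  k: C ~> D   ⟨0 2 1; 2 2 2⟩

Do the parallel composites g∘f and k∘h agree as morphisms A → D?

Answer: DOES NOT COMMUTE

Derivation:
1) trace f;g:
  e0=⟨1,0,0⟩ f~>⟨1,1⟩ g~>⟨1,1⟩
  e1=⟨0,1,0⟩ f~>⟨1,0⟩ g~>⟨0,1⟩
  e2=⟨0,0,1⟩ f~>⟨2,1⟩ g~>⟨1,2⟩
  composite₁ = ⟨1 0 1; 1 1 2⟩
2) trace h;k:
  e0=⟨1,0,0⟩ h~>⟨1,1,2⟩ k~>⟨1,2⟩
  e1=⟨0,1,0⟩ h~>⟨0,1,1⟩ k~>⟨0,1⟩
  e2=⟨0,0,1⟩ h~>⟨2,1,2⟩ k~>⟨1,1⟩
  composite₂ = ⟨1 0 1; 2 1 1⟩
Equal? differ; not commutative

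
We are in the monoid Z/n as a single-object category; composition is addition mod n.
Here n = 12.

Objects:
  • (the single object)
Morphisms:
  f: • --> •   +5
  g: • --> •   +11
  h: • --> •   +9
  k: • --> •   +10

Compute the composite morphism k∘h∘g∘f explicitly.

  0 +5≡5 +11≡4 +9≡1 +10≡11  (mod 12)
⟦path⟧: +11

Answer: +11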